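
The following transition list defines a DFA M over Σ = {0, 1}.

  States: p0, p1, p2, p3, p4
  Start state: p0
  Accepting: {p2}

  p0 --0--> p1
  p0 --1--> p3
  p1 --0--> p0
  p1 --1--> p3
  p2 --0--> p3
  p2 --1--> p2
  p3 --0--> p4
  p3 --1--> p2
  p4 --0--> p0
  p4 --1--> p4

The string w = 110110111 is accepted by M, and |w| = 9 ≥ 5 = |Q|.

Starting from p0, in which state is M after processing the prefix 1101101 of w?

Run of M on the first 7 characters of w = 1 1 0 1 1 0 1:
  step 0: p0  (start)
  step 1: p3  (read 1: p0→p3)
  step 2: p2  (read 1: p3→p2)
  step 3: p3  (read 0: p2→p3)
  step 4: p2  (read 1: p3→p2)
  step 5: p2  (read 1: p2→p2)
  step 6: p3  (read 0: p2→p3)
  step 7: p2  (read 1: p3→p2)

After reading 7 characters, M is in state p2.

p2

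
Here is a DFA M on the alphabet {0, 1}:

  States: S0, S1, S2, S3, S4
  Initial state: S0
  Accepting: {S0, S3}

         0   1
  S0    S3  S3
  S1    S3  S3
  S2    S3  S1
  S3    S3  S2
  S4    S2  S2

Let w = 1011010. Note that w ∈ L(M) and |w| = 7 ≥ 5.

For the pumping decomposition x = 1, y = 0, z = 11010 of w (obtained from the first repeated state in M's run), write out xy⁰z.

111010

xy⁰z = xz = 1·11010 = 111010.
Reading y = 0 takes M from S3 back to S3, so after x the machine is still in S3, and z then leads to the accepting state S3. Hence 111010 ∈ L(M).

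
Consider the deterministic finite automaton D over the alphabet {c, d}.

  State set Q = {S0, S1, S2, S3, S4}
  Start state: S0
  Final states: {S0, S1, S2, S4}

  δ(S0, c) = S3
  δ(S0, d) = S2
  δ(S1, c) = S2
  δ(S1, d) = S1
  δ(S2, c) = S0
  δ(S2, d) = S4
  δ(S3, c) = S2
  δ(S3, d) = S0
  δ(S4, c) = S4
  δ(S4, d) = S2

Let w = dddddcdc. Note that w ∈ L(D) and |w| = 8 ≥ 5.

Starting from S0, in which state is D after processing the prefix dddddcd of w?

S2

Run of D on the first 7 characters of w = d d d d d c d:
  step 0: S0  (start)
  step 1: S2  (read d: S0→S2)
  step 2: S4  (read d: S2→S4)
  step 3: S2  (read d: S4→S2)
  step 4: S4  (read d: S2→S4)
  step 5: S2  (read d: S4→S2)
  step 6: S0  (read c: S2→S0)
  step 7: S2  (read d: S0→S2)

After reading 7 characters, D is in state S2.
(This kind of state-tracing is the core of the pumping-lemma construction: with 5 states, pigeonhole forces a repeat within the first 5 steps.)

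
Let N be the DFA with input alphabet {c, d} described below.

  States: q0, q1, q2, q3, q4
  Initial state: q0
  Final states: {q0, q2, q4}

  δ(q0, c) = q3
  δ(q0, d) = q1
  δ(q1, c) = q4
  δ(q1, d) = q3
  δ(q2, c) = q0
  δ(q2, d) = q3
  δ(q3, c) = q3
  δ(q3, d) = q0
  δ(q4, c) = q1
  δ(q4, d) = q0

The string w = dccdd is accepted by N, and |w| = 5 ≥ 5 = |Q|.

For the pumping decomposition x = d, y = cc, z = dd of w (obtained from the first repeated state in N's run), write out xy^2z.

xy^2z = d·cc·cc·dd = dccccdd.
Reading y = cc takes N from q1 back to q1, so after x·y·y the machine is still in q1, and z then leads to the accepting state q0. Hence dccccdd ∈ L(N).

dccccdd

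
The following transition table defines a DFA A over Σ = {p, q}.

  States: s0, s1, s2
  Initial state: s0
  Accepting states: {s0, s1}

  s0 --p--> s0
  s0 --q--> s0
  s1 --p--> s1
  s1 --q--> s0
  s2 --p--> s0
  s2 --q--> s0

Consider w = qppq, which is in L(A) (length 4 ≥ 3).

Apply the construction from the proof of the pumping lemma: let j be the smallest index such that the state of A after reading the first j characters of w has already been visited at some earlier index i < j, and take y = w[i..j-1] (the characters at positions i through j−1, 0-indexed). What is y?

q

State sequence: s0 -q-> s0 -p-> s0 -p-> s0 -q-> s0
First repeat at step 1: s0 was already visited.

So i = 0, j = 1, giving x = w[0:0] = ε, y = w[0:1] = q, z = w[1:4] = ppq.
Check: |xy| = 1 ≤ 3 and |y| = 1 ≥ 1. Reading y takes A from s0 back to s0, so every xyⁱz is accepted.
Pumping length from the standard proof: p = 3 (the number of states). The repeated state found above gives |xy| = j ≤ 3 and |y| = j − i ≥ 1.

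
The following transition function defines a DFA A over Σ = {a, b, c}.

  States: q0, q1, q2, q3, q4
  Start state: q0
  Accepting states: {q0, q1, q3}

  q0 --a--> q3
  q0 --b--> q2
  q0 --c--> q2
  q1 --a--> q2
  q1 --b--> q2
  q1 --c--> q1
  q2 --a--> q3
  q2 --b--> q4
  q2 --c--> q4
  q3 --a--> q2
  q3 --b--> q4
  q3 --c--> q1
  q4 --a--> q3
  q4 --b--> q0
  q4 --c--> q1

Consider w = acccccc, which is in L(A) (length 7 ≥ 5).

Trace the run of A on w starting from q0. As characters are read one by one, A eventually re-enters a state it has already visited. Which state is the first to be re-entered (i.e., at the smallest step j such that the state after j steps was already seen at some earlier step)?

q1

Run of A on w = a c c c c c c:
  step 0: q0  (start)
  step 1: q3  (read a: q0→q3)
  step 2: q1  (read c: q3→q1)
  step 3: q1  (read c: q1→q1)   ← first repeat (q1 seen earlier)
  step 4: q1  (read c: q1→q1)
  step 5: q1  (read c: q1→q1)
  step 6: q1  (read c: q1→q1)
  step 7: q1  (read c: q1→q1)

The earliest repeat is at step j = 3: A is in q1, which it already visited at step i = 2.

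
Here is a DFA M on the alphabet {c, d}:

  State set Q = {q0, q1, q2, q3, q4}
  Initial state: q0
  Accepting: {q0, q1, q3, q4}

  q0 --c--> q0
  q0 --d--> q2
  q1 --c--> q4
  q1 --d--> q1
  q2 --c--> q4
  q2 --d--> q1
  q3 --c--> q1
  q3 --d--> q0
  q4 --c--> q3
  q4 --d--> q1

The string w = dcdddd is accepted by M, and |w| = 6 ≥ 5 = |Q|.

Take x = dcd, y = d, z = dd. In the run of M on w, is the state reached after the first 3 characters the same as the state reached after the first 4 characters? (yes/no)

State sequence: q0 -d-> q2 -c-> q4 -d-> q1 -d-> q1

After x (step 3): q1. After xy (step 4): q1.
They match, so y = d drives M around a cycle from q1 back to itself; pumping y any number of times keeps M in q1 before reading z, and xyⁱz ∈ L(M) for every i ≥ 0.

yes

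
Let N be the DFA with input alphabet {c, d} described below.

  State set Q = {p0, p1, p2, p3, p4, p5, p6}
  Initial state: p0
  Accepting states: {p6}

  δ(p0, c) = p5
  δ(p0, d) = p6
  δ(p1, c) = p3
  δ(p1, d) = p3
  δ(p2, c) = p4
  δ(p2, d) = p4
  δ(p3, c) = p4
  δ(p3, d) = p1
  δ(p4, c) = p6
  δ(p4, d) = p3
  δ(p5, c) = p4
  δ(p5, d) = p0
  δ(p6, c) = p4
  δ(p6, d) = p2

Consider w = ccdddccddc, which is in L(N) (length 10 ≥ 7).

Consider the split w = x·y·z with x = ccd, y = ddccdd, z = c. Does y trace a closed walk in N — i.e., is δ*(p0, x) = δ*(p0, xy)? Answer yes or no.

State sequence: p0 -c-> p5 -c-> p4 -d-> p3 -d-> p1 -d-> p3 -c-> p4 -c-> p6 -d-> p2 -d-> p4

After x (step 3): p3. After xy (step 9): p4.
They differ (p3 ≠ p4), so y is not a cycle from the state after x; this split is not the one the pumping-lemma construction produces, and pumping y need not keep the string in L(N).

no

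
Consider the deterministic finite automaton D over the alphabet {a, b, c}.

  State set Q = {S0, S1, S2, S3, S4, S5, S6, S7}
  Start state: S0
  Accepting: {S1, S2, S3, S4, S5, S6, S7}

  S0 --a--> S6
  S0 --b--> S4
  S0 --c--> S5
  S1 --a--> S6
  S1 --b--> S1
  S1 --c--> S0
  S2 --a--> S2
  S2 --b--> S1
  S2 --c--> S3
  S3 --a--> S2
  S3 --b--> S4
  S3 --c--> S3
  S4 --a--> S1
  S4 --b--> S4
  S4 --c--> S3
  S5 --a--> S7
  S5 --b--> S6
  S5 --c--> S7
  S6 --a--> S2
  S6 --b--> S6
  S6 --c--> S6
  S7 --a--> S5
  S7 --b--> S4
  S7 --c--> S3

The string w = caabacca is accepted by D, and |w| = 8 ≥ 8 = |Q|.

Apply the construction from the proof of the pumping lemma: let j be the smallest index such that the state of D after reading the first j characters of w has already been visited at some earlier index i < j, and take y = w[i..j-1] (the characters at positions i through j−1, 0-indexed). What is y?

Run of D on w = c a a b a c c a:
  step 0: S0  (start)
  step 1: S5  (read c: S0→S5)
  step 2: S7  (read a: S5→S7)
  step 3: S5  (read a: S7→S5)   ← first repeat (S5 seen earlier)
  step 4: S6  (read b: S5→S6)
  step 5: S2  (read a: S6→S2)
  step 6: S3  (read c: S2→S3)
  step 7: S3  (read c: S3→S3)
  step 8: S2  (read a: S3→S2)

So i = 1, j = 3, giving x = w[0:1] = c, y = w[1:3] = aa, z = w[3:8] = bacca.
Check: |xy| = 3 ≤ 8 and |y| = 2 ≥ 1. Reading y takes D from S5 back to S5, so every xyⁱz is accepted.

aa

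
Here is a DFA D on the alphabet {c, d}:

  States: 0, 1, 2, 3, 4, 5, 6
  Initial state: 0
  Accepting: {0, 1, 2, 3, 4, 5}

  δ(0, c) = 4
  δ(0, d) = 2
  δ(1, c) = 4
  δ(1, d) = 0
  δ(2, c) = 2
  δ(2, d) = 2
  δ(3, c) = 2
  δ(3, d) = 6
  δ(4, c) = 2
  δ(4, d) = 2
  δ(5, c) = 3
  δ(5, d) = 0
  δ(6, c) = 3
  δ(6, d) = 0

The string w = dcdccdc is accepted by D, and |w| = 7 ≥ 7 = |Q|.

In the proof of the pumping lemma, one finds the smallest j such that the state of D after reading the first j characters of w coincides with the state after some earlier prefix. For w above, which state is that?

2

Run of D on w = d c d c c d c:
  step 0: 0  (start)
  step 1: 2  (read d: 0→2)
  step 2: 2  (read c: 2→2)   ← first repeat (2 seen earlier)
  step 3: 2  (read d: 2→2)
  step 4: 2  (read c: 2→2)
  step 5: 2  (read c: 2→2)
  step 6: 2  (read d: 2→2)
  step 7: 2  (read c: 2→2)

The earliest repeat is at step j = 2: D is in 2, which it already visited at step i = 1.
With |Q| = 7, pigeonhole forces a state repeat no later than step 7; the substring read between the first and second visits to that state can be pumped.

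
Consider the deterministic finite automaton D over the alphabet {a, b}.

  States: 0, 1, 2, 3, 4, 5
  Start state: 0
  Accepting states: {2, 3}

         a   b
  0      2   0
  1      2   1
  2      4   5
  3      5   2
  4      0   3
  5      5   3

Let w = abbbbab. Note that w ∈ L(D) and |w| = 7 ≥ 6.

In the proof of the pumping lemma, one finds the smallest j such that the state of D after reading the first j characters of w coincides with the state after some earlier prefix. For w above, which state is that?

State sequence: 0 -a-> 2 -b-> 5 -b-> 3 -b-> 2 -b-> 5 -a-> 5 -b-> 3
First repeat at step 4: 2 was already visited.

The earliest repeat is at step j = 4: D is in 2, which it already visited at step i = 1.
Pumping length from the standard proof: p = 6 (the number of states). The repeated state found above gives |xy| = j ≤ 6 and |y| = j − i ≥ 1.

2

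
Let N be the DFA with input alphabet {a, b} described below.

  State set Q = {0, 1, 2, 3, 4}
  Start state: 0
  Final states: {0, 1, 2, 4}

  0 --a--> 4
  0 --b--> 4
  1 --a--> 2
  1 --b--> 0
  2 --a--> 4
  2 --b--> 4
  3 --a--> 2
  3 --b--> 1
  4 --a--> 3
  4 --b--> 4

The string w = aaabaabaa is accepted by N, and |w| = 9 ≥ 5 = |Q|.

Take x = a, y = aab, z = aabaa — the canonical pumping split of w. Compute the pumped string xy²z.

aaabaabaabaa

xy^2z = a·aab·aab·aabaa = aaabaabaabaa.
Reading y = aab takes N from 4 back to 4, so after x·y·y the machine is still in 4, and z then leads to the accepting state 2. Hence aaabaabaabaa ∈ L(N).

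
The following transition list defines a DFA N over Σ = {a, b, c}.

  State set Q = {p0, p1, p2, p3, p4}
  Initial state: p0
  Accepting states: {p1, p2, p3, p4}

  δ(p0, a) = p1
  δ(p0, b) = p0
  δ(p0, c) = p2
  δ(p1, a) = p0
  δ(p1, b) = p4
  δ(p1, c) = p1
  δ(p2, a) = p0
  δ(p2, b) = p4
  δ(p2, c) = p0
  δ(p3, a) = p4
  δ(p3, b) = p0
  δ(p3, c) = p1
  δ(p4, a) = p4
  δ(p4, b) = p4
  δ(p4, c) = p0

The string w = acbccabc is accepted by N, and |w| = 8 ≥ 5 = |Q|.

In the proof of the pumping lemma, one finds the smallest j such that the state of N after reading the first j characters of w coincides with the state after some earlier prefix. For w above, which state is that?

Run of N on w = a c b c c a b c:
  step 0: p0  (start)
  step 1: p1  (read a: p0→p1)
  step 2: p1  (read c: p1→p1)   ← first repeat (p1 seen earlier)
  step 3: p4  (read b: p1→p4)
  step 4: p0  (read c: p4→p0)
  step 5: p2  (read c: p0→p2)
  step 6: p0  (read a: p2→p0)
  step 7: p0  (read b: p0→p0)
  step 8: p2  (read c: p0→p2)

The earliest repeat is at step j = 2: N is in p1, which it already visited at step i = 1.

p1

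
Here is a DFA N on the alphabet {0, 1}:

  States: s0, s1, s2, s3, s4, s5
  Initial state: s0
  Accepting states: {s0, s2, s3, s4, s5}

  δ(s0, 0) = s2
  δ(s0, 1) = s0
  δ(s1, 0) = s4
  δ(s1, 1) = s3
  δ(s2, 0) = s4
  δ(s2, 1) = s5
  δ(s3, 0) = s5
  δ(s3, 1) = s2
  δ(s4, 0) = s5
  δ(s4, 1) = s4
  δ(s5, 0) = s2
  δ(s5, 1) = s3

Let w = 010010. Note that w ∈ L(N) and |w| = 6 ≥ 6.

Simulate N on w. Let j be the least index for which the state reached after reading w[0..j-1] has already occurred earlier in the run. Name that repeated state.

s2

Run of N on w = 0 1 0 0 1 0:
  step 0: s0  (start)
  step 1: s2  (read 0: s0→s2)
  step 2: s5  (read 1: s2→s5)
  step 3: s2  (read 0: s5→s2)   ← first repeat (s2 seen earlier)
  step 4: s4  (read 0: s2→s4)
  step 5: s4  (read 1: s4→s4)
  step 6: s5  (read 0: s4→s5)

The earliest repeat is at step j = 3: N is in s2, which it already visited at step i = 1.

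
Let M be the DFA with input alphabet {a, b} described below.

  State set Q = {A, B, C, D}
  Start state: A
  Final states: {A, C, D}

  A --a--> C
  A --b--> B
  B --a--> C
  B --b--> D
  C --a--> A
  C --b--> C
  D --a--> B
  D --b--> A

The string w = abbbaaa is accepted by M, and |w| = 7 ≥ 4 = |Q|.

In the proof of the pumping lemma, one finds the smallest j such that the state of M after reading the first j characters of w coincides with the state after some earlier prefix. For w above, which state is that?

C

State sequence: A -a-> C -b-> C -b-> C -b-> C -a-> A -a-> C -a-> A
First repeat at step 2: C was already visited.

The earliest repeat is at step j = 2: M is in C, which it already visited at step i = 1.
Pumping length from the standard proof: p = 4 (the number of states). The repeated state found above gives |xy| = j ≤ 4 and |y| = j − i ≥ 1.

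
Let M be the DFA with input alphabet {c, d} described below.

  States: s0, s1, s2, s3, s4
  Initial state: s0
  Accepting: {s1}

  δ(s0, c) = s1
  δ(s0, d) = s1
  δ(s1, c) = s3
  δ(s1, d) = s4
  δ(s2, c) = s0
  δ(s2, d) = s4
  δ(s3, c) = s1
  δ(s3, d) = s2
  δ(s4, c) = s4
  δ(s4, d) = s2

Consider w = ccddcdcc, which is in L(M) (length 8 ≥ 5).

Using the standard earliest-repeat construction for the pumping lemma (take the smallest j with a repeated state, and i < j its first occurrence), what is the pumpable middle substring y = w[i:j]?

State sequence: s0 -c-> s1 -c-> s3 -d-> s2 -d-> s4 -c-> s4 -d-> s2 -c-> s0 -c-> s1
First repeat at step 5: s4 was already visited.

So i = 4, j = 5, giving x = w[0:4] = ccdd, y = w[4:5] = c, z = w[5:8] = dcc.
Check: |xy| = 5 ≤ 5 and |y| = 1 ≥ 1. Reading y takes M from s4 back to s4, so every xyⁱz is accepted.

c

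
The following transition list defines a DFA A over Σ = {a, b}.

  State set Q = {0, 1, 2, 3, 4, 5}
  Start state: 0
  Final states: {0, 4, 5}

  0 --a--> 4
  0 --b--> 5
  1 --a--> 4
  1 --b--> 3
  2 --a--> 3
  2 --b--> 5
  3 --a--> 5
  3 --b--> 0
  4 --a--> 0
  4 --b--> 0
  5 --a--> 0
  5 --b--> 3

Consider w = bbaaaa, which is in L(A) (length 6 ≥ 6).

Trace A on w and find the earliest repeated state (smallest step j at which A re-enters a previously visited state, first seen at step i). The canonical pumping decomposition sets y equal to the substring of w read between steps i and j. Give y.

State sequence: 0 -b-> 5 -b-> 3 -a-> 5 -a-> 0 -a-> 4 -a-> 0
First repeat at step 3: 5 was already visited.

So i = 1, j = 3, giving x = w[0:1] = b, y = w[1:3] = ba, z = w[3:6] = aaa.
Check: |xy| = 3 ≤ 6 and |y| = 2 ≥ 1. Reading y takes A from 5 back to 5, so every xyⁱz is accepted.

ba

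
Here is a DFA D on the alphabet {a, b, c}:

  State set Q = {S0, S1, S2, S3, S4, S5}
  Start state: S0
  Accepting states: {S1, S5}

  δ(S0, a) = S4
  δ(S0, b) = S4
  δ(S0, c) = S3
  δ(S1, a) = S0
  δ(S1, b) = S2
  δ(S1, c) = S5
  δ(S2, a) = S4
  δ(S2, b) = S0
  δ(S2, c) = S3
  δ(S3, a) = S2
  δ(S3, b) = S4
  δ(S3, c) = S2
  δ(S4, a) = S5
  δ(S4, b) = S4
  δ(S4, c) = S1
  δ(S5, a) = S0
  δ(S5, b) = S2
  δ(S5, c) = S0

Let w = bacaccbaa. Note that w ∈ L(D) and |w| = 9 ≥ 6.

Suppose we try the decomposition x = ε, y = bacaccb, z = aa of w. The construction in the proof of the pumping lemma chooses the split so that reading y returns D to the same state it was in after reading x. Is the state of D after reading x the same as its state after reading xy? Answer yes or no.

no

State sequence: S0 -b-> S4 -a-> S5 -c-> S0 -a-> S4 -c-> S1 -c-> S5 -b-> S2

After x (step 0): S0. After xy (step 7): S2.
They differ (S0 ≠ S2), so y is not a cycle from the state after x; this split is not the one the pumping-lemma construction produces, and pumping y need not keep the string in L(D).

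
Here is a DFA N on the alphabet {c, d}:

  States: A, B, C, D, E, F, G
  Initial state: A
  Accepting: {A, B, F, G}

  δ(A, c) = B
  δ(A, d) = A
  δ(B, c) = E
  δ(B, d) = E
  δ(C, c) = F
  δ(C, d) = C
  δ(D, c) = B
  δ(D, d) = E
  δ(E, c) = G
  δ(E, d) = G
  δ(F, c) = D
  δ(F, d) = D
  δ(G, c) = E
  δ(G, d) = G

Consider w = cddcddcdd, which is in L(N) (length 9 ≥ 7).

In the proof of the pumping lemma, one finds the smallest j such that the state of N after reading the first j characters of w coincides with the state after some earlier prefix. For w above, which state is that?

Run of N on w = c d d c d d c d d:
  step 0: A  (start)
  step 1: B  (read c: A→B)
  step 2: E  (read d: B→E)
  step 3: G  (read d: E→G)
  step 4: E  (read c: G→E)   ← first repeat (E seen earlier)
  step 5: G  (read d: E→G)
  step 6: G  (read d: G→G)
  step 7: E  (read c: G→E)
  step 8: G  (read d: E→G)
  step 9: G  (read d: G→G)

The earliest repeat is at step j = 4: N is in E, which it already visited at step i = 2.
Since N has 7 states, any run of length ≥ 7 visits 7+1 states, so by pigeonhole some state repeats within the first 7 steps — that repeat gives the pumpable loop.

E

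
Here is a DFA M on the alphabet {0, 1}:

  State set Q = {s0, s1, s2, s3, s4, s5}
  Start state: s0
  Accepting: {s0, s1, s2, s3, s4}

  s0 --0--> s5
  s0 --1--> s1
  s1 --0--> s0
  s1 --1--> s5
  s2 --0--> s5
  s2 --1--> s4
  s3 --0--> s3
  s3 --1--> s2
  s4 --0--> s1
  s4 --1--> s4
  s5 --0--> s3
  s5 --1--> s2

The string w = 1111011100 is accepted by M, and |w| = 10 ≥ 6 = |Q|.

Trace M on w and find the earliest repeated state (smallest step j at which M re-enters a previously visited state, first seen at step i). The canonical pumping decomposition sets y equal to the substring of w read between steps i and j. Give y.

State sequence: s0 -1-> s1 -1-> s5 -1-> s2 -1-> s4 -0-> s1 -1-> s5 -1-> s2 -1-> s4 -0-> s1 -0-> s0
First repeat at step 5: s1 was already visited.

So i = 1, j = 5, giving x = w[0:1] = 1, y = w[1:5] = 1110, z = w[5:10] = 11100.
Check: |xy| = 5 ≤ 6 and |y| = 4 ≥ 1. Reading y takes M from s1 back to s1, so every xyⁱz is accepted.

1110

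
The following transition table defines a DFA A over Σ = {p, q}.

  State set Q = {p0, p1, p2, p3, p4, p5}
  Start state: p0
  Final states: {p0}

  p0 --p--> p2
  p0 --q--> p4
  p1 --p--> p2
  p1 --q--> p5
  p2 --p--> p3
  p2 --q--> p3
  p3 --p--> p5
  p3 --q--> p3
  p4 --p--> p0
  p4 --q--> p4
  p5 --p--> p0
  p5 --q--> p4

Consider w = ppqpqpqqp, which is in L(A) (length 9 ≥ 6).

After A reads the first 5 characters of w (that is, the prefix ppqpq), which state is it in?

State sequence: p0 -p-> p2 -p-> p3 -q-> p3 -p-> p5 -q-> p4

After reading 5 characters, A is in state p4.
(This kind of state-tracing is the core of the pumping-lemma construction: with 6 states, pigeonhole forces a repeat within the first 6 steps.)

p4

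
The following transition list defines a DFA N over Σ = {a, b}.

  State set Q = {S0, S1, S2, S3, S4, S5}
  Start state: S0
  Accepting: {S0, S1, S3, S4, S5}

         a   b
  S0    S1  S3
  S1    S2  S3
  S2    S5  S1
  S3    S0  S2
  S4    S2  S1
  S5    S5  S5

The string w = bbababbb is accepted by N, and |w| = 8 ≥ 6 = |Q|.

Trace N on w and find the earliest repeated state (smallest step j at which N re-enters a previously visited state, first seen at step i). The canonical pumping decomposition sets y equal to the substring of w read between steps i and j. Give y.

b

Run of N on w = b b a b a b b b:
  step 0: S0  (start)
  step 1: S3  (read b: S0→S3)
  step 2: S2  (read b: S3→S2)
  step 3: S5  (read a: S2→S5)
  step 4: S5  (read b: S5→S5)   ← first repeat (S5 seen earlier)
  step 5: S5  (read a: S5→S5)
  step 6: S5  (read b: S5→S5)
  step 7: S5  (read b: S5→S5)
  step 8: S5  (read b: S5→S5)

So i = 3, j = 4, giving x = w[0:3] = bba, y = w[3:4] = b, z = w[4:8] = abbb.
Check: |xy| = 4 ≤ 6 and |y| = 1 ≥ 1. Reading y takes N from S5 back to S5, so every xyⁱz is accepted.
With |Q| = 6, pigeonhole forces a state repeat no later than step 6; the substring read between the first and second visits to that state can be pumped.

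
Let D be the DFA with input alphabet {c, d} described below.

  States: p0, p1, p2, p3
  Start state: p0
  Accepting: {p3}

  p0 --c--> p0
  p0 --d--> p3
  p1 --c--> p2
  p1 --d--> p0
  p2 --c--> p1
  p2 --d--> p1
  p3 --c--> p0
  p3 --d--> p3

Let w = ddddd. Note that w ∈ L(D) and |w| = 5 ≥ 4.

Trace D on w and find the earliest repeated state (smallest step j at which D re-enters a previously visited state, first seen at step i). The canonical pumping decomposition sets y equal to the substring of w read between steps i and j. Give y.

Run of D on w = d d d d d:
  step 0: p0  (start)
  step 1: p3  (read d: p0→p3)
  step 2: p3  (read d: p3→p3)   ← first repeat (p3 seen earlier)
  step 3: p3  (read d: p3→p3)
  step 4: p3  (read d: p3→p3)
  step 5: p3  (read d: p3→p3)

So i = 1, j = 2, giving x = w[0:1] = d, y = w[1:2] = d, z = w[2:5] = ddd.
Check: |xy| = 2 ≤ 4 and |y| = 1 ≥ 1. Reading y takes D from p3 back to p3, so every xyⁱz is accepted.
Since D has 4 states, any run of length ≥ 4 visits 4+1 states, so by pigeonhole some state repeats within the first 4 steps — that repeat gives the pumpable loop.

d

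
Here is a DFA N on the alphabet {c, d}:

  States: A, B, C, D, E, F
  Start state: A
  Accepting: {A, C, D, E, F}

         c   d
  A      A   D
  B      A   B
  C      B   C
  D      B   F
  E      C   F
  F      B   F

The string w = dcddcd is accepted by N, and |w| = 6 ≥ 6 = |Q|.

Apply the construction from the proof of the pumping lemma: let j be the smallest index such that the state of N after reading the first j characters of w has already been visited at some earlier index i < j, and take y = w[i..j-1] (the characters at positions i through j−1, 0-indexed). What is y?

d

State sequence: A -d-> D -c-> B -d-> B -d-> B -c-> A -d-> D
First repeat at step 3: B was already visited.

So i = 2, j = 3, giving x = w[0:2] = dc, y = w[2:3] = d, z = w[3:6] = dcd.
Check: |xy| = 3 ≤ 6 and |y| = 1 ≥ 1. Reading y takes N from B back to B, so every xyⁱz is accepted.
With |Q| = 6, pigeonhole forces a state repeat no later than step 6; the substring read between the first and second visits to that state can be pumped.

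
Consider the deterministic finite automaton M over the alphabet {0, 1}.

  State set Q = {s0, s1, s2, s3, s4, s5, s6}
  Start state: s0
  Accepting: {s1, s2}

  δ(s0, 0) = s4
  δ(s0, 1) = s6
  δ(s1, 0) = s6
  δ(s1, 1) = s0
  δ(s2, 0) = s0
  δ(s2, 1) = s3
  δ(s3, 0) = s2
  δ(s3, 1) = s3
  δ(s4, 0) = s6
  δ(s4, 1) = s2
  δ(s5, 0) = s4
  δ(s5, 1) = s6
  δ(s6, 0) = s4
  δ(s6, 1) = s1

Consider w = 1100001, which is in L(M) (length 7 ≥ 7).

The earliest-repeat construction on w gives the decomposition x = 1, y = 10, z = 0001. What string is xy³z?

xy^3z = 1·10·10·10·0001 = 11010100001.
Reading y = 10 takes M from s6 back to s6, so after x·y·y·y the machine is still in s6, and z then leads to the accepting state s2. Hence 11010100001 ∈ L(M).

11010100001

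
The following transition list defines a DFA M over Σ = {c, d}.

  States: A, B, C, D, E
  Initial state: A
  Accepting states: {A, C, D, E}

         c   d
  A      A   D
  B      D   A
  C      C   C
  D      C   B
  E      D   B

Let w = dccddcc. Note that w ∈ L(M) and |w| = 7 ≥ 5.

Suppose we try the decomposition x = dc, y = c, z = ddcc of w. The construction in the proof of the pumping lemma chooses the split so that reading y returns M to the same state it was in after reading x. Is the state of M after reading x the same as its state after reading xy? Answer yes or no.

State sequence: A -d-> D -c-> C -c-> C

After x (step 2): C. After xy (step 3): C.
They match, so y = c drives M around a cycle from C back to itself; pumping y any number of times keeps M in C before reading z, and xyⁱz ∈ L(M) for every i ≥ 0.

yes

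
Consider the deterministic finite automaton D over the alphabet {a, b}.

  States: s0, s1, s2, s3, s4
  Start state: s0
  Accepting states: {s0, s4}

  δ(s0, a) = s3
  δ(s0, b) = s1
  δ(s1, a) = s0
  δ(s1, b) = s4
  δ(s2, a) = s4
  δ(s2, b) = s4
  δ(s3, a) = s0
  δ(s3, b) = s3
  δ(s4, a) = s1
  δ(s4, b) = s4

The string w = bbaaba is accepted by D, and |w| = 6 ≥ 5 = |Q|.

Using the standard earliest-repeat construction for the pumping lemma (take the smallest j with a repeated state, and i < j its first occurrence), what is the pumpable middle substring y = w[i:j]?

ba

Run of D on w = b b a a b a:
  step 0: s0  (start)
  step 1: s1  (read b: s0→s1)
  step 2: s4  (read b: s1→s4)
  step 3: s1  (read a: s4→s1)   ← first repeat (s1 seen earlier)
  step 4: s0  (read a: s1→s0)
  step 5: s1  (read b: s0→s1)
  step 6: s0  (read a: s1→s0)

So i = 1, j = 3, giving x = w[0:1] = b, y = w[1:3] = ba, z = w[3:6] = aba.
Check: |xy| = 3 ≤ 5 and |y| = 2 ≥ 1. Reading y takes D from s1 back to s1, so every xyⁱz is accepted.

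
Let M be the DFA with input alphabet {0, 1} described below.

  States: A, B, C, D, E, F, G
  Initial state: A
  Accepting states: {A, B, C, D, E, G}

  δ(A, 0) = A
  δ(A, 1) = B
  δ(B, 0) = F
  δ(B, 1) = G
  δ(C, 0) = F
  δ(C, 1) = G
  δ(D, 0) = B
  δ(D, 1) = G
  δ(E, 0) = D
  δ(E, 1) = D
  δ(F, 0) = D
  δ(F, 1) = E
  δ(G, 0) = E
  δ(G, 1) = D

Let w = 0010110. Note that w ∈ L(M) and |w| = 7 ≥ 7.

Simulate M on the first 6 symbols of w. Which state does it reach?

Run of M on the first 6 characters of w = 0 0 1 0 1 1:
  step 0: A  (start)
  step 1: A  (read 0: A→A)
  step 2: A  (read 0: A→A)
  step 3: B  (read 1: A→B)
  step 4: F  (read 0: B→F)
  step 5: E  (read 1: F→E)
  step 6: D  (read 1: E→D)

After reading 6 characters, M is in state D.

D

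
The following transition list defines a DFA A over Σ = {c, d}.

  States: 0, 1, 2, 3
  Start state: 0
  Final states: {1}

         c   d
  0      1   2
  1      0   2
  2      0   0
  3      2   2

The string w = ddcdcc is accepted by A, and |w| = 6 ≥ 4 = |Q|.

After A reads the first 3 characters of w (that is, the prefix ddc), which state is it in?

Run of A on the first 3 characters of w = d d c:
  step 0: 0  (start)
  step 1: 2  (read d: 0→2)
  step 2: 0  (read d: 2→0)
  step 3: 1  (read c: 0→1)

After reading 3 characters, A is in state 1.
(This kind of state-tracing is the core of the pumping-lemma construction: with 4 states, pigeonhole forces a repeat within the first 4 steps.)

1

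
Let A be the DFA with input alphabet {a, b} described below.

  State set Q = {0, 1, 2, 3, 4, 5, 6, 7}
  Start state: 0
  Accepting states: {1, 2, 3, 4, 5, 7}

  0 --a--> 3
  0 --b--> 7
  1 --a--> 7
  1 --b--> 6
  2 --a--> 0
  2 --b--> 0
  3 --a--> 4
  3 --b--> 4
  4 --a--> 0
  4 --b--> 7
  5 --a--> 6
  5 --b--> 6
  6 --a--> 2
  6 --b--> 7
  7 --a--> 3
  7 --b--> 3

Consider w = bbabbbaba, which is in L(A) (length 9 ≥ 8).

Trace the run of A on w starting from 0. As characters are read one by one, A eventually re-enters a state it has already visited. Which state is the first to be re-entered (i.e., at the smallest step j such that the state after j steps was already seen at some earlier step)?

7

Run of A on w = b b a b b b a b a:
  step 0: 0  (start)
  step 1: 7  (read b: 0→7)
  step 2: 3  (read b: 7→3)
  step 3: 4  (read a: 3→4)
  step 4: 7  (read b: 4→7)   ← first repeat (7 seen earlier)
  step 5: 3  (read b: 7→3)
  step 6: 4  (read b: 3→4)
  step 7: 0  (read a: 4→0)
  step 8: 7  (read b: 0→7)
  step 9: 3  (read a: 7→3)

The earliest repeat is at step j = 4: A is in 7, which it already visited at step i = 1.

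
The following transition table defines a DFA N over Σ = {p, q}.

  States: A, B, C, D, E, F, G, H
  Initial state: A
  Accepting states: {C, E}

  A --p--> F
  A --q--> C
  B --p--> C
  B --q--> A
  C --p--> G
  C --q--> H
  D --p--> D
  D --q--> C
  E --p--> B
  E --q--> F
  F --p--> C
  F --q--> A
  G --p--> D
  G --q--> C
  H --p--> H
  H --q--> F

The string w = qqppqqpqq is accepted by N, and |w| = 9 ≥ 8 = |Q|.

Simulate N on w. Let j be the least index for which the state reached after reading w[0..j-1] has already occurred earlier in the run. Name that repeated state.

H

State sequence: A -q-> C -q-> H -p-> H -p-> H -q-> F -q-> A -p-> F -q-> A -q-> C
First repeat at step 3: H was already visited.

The earliest repeat is at step j = 3: N is in H, which it already visited at step i = 2.
Since N has 8 states, any run of length ≥ 8 visits 8+1 states, so by pigeonhole some state repeats within the first 8 steps — that repeat gives the pumpable loop.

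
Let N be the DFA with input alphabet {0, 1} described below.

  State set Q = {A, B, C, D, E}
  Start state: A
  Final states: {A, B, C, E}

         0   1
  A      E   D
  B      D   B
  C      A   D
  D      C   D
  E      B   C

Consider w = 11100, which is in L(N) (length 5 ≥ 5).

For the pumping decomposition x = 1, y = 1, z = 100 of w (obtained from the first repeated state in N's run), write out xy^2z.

xy^2z = 1·1·1·100 = 111100.
Reading y = 1 takes N from D back to D, so after x·y·y the machine is still in D, and z then leads to the accepting state A. Hence 111100 ∈ L(N).

111100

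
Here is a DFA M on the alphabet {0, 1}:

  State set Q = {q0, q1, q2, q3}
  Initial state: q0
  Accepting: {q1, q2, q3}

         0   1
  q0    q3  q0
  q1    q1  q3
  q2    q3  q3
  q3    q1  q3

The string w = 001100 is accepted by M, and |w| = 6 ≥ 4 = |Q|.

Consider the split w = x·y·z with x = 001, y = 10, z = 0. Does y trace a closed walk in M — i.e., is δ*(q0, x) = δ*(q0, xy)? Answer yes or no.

no

Run of M on the first 5 characters of w = 0 0 1 1 0:
  step 0: q0  (start)
  step 1: q3  (read 0: q0→q3)
  step 2: q1  (read 0: q3→q1)
  step 3: q3  (read 1: q1→q3)
  step 4: q3  (read 1: q3→q3)
  step 5: q1  (read 0: q3→q1)

After x (step 3): q3. After xy (step 5): q1.
They differ (q3 ≠ q1), so y is not a cycle from the state after x; this split is not the one the pumping-lemma construction produces, and pumping y need not keep the string in L(M).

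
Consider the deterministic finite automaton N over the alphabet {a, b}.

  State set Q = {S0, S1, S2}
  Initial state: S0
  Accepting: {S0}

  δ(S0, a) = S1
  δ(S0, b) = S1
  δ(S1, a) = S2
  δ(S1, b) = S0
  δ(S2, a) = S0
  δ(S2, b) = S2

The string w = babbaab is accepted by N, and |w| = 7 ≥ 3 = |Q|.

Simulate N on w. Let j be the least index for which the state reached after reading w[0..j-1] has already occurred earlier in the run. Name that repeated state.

S2

Run of N on w = b a b b a a b:
  step 0: S0  (start)
  step 1: S1  (read b: S0→S1)
  step 2: S2  (read a: S1→S2)
  step 3: S2  (read b: S2→S2)   ← first repeat (S2 seen earlier)
  step 4: S2  (read b: S2→S2)
  step 5: S0  (read a: S2→S0)
  step 6: S1  (read a: S0→S1)
  step 7: S0  (read b: S1→S0)

The earliest repeat is at step j = 3: N is in S2, which it already visited at step i = 2.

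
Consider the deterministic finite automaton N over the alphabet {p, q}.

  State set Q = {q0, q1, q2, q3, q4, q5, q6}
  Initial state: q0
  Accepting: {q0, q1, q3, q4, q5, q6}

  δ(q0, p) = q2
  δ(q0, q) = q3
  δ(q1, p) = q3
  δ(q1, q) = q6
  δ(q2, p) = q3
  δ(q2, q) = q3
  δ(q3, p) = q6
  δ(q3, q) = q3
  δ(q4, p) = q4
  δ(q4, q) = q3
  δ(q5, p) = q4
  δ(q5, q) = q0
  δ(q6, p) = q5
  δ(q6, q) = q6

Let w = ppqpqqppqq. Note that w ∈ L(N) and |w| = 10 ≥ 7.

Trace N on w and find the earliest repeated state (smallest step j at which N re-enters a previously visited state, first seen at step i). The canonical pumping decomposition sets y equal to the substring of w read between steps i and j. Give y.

Run of N on w = p p q p q q p p q q:
  step 0: q0  (start)
  step 1: q2  (read p: q0→q2)
  step 2: q3  (read p: q2→q3)
  step 3: q3  (read q: q3→q3)   ← first repeat (q3 seen earlier)
  step 4: q6  (read p: q3→q6)
  step 5: q6  (read q: q6→q6)
  step 6: q6  (read q: q6→q6)
  step 7: q5  (read p: q6→q5)
  step 8: q4  (read p: q5→q4)
  step 9: q3  (read q: q4→q3)
  step 10: q3  (read q: q3→q3)

So i = 2, j = 3, giving x = w[0:2] = pp, y = w[2:3] = q, z = w[3:10] = pqqppqq.
Check: |xy| = 3 ≤ 7 and |y| = 1 ≥ 1. Reading y takes N from q3 back to q3, so every xyⁱz is accepted.
Pumping length from the standard proof: p = 7 (the number of states). The repeated state found above gives |xy| = j ≤ 7 and |y| = j − i ≥ 1.

q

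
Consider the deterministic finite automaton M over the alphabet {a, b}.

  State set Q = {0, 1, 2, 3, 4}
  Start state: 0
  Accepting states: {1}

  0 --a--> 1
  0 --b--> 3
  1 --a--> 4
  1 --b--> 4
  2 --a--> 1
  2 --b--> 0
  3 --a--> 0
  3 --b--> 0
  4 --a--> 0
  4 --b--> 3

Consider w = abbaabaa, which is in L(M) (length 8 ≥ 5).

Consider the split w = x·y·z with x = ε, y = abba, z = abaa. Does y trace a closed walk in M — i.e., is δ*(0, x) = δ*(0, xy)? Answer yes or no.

Run of M on the first 4 characters of w = a b b a:
  step 0: 0  (start)
  step 1: 1  (read a: 0→1)
  step 2: 4  (read b: 1→4)
  step 3: 3  (read b: 4→3)
  step 4: 0  (read a: 3→0)

After x (step 0): 0. After xy (step 4): 0.
They match, so y = abba drives M around a cycle from 0 back to itself; pumping y any number of times keeps M in 0 before reading z, and xyⁱz ∈ L(M) for every i ≥ 0.

yes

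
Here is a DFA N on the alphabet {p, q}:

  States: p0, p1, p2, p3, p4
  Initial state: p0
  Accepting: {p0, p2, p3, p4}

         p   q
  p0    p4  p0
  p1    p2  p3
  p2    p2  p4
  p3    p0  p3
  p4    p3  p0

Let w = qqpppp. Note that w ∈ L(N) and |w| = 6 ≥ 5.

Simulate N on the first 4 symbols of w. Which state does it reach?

Run of N on the first 4 characters of w = q q p p:
  step 0: p0  (start)
  step 1: p0  (read q: p0→p0)
  step 2: p0  (read q: p0→p0)
  step 3: p4  (read p: p0→p4)
  step 4: p3  (read p: p4→p3)

After reading 4 characters, N is in state p3.

p3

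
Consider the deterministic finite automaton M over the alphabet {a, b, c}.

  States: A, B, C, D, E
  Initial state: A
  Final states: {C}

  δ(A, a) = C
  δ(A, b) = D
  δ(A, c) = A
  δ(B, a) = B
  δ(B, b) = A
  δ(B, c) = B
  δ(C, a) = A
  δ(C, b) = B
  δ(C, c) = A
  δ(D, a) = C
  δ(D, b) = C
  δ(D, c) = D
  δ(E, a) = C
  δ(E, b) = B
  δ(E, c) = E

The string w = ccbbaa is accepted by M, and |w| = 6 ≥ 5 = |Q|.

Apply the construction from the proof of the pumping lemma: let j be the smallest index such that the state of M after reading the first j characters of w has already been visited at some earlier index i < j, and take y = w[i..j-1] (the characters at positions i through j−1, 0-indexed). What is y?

c

Run of M on w = c c b b a a:
  step 0: A  (start)
  step 1: A  (read c: A→A)   ← first repeat (A seen earlier)
  step 2: A  (read c: A→A)
  step 3: D  (read b: A→D)
  step 4: C  (read b: D→C)
  step 5: A  (read a: C→A)
  step 6: C  (read a: A→C)

So i = 0, j = 1, giving x = w[0:0] = ε, y = w[0:1] = c, z = w[1:6] = cbbaa.
Check: |xy| = 1 ≤ 5 and |y| = 1 ≥ 1. Reading y takes M from A back to A, so every xyⁱz is accepted.
Pumping length from the standard proof: p = 5 (the number of states). The repeated state found above gives |xy| = j ≤ 5 and |y| = j − i ≥ 1.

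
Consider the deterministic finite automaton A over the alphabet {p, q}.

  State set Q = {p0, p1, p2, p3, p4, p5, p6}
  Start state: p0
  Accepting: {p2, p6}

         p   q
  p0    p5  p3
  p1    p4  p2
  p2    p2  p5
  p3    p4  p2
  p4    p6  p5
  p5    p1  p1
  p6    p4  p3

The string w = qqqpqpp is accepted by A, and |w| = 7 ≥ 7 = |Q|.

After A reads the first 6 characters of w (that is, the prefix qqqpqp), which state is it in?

Run of A on the first 6 characters of w = q q q p q p:
  step 0: p0  (start)
  step 1: p3  (read q: p0→p3)
  step 2: p2  (read q: p3→p2)
  step 3: p5  (read q: p2→p5)
  step 4: p1  (read p: p5→p1)
  step 5: p2  (read q: p1→p2)
  step 6: p2  (read p: p2→p2)

After reading 6 characters, A is in state p2.

p2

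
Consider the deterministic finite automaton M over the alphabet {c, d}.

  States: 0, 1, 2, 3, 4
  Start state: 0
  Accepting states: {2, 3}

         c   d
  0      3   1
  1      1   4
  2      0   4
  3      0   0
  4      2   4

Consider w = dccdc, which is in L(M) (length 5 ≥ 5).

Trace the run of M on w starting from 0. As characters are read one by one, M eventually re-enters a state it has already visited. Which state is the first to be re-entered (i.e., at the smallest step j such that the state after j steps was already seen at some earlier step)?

Run of M on w = d c c d c:
  step 0: 0  (start)
  step 1: 1  (read d: 0→1)
  step 2: 1  (read c: 1→1)   ← first repeat (1 seen earlier)
  step 3: 1  (read c: 1→1)
  step 4: 4  (read d: 1→4)
  step 5: 2  (read c: 4→2)

The earliest repeat is at step j = 2: M is in 1, which it already visited at step i = 1.
Pumping length from the standard proof: p = 5 (the number of states). The repeated state found above gives |xy| = j ≤ 5 and |y| = j − i ≥ 1.

1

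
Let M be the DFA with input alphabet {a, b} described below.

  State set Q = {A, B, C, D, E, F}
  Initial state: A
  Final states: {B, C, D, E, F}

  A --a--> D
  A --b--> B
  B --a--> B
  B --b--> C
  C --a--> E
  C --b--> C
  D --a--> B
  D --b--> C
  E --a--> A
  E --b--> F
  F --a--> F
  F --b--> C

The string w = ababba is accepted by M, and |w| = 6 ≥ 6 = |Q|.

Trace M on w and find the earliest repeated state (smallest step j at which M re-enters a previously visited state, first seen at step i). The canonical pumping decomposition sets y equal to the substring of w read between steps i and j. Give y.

State sequence: A -a-> D -b-> C -a-> E -b-> F -b-> C -a-> E
First repeat at step 5: C was already visited.

So i = 2, j = 5, giving x = w[0:2] = ab, y = w[2:5] = abb, z = w[5:6] = a.
Check: |xy| = 5 ≤ 6 and |y| = 3 ≥ 1. Reading y takes M from C back to C, so every xyⁱz is accepted.

abb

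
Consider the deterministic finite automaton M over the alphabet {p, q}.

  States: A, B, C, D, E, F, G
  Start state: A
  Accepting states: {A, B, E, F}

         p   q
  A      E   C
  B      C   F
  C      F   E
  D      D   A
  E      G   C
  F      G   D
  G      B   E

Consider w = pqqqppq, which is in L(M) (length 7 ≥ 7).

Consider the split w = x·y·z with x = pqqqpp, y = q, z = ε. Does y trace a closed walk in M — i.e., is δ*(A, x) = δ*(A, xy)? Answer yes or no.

no

Run of M on the first 7 characters of w = p q q q p p q:
  step 0: A  (start)
  step 1: E  (read p: A→E)
  step 2: C  (read q: E→C)
  step 3: E  (read q: C→E)
  step 4: C  (read q: E→C)
  step 5: F  (read p: C→F)
  step 6: G  (read p: F→G)
  step 7: E  (read q: G→E)

After x (step 6): G. After xy (step 7): E.
They differ (G ≠ E), so y is not a cycle from the state after x; this split is not the one the pumping-lemma construction produces, and pumping y need not keep the string in L(M).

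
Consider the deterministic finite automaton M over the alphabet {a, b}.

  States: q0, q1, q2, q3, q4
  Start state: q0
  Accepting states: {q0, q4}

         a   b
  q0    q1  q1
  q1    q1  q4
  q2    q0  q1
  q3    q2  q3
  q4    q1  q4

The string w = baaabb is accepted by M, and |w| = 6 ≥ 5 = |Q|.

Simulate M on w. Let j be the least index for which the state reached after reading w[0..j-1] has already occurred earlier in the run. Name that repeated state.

Run of M on w = b a a a b b:
  step 0: q0  (start)
  step 1: q1  (read b: q0→q1)
  step 2: q1  (read a: q1→q1)   ← first repeat (q1 seen earlier)
  step 3: q1  (read a: q1→q1)
  step 4: q1  (read a: q1→q1)
  step 5: q4  (read b: q1→q4)
  step 6: q4  (read b: q4→q4)

The earliest repeat is at step j = 2: M is in q1, which it already visited at step i = 1.
Pumping length from the standard proof: p = 5 (the number of states). The repeated state found above gives |xy| = j ≤ 5 and |y| = j − i ≥ 1.

q1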